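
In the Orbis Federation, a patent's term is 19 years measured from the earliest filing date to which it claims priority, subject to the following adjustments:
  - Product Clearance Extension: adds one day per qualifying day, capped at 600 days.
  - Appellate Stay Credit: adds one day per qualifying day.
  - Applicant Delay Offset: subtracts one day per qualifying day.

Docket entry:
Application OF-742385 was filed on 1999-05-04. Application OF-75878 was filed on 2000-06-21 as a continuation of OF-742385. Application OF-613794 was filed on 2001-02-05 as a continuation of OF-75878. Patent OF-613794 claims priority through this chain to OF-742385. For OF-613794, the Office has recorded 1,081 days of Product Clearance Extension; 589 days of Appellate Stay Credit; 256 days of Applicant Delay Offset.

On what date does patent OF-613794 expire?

2020-11-22

Earliest priority filing: 4 May 1999.
Base term: 4 May 1999 + 19 years → 4 May 2018.
Product Clearance Extension: 1081 days claimed exceeds the 600-day cap, so +600 days → 25 December 2019.
Appellate Stay Credit: +589 days → 5 August 2021.
Applicant Delay Offset: −256 days → 22 November 2020.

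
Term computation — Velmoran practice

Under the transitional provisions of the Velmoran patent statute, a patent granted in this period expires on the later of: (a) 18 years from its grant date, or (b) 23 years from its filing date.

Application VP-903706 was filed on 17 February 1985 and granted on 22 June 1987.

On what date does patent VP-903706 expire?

(a) grant + 18 years → 22 June 2005.
(b) filing + 23 years → 17 February 2008.
Later of the two: 17 February 2008.

February 17, 2008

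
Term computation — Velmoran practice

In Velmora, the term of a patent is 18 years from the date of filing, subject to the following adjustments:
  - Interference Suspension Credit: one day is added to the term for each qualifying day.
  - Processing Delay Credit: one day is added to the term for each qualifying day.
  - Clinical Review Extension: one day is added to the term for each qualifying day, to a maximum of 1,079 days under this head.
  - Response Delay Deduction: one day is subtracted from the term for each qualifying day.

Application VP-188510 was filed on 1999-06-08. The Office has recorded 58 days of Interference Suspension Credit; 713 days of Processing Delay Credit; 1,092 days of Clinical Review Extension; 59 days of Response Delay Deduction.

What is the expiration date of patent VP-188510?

Base term: filing date + 18 years → 8 June 2017.
Interference Suspension Credit: +58 days → 5 August 2017.
Processing Delay Credit: +713 days → 19 July 2019.
Clinical Review Extension: 1092 days claimed exceeds the 1079-day cap, so +1079 days → 2 July 2022.
Response Delay Deduction: −59 days → 4 May 2022.

2022-05-04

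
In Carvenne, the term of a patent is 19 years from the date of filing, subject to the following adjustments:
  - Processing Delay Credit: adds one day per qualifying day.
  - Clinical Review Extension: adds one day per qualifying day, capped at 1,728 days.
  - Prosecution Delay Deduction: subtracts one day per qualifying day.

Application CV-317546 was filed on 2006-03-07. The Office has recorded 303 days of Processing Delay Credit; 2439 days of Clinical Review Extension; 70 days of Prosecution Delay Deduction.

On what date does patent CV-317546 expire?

July 20, 2030

Base term: filing date + 19 years → 7 March 2025.
Processing Delay Credit: +303 days → 4 January 2026.
Clinical Review Extension: 2439 days claimed exceeds the 1728-day cap, so +1728 days → 28 September 2030.
Prosecution Delay Deduction: −70 days → 20 July 2030.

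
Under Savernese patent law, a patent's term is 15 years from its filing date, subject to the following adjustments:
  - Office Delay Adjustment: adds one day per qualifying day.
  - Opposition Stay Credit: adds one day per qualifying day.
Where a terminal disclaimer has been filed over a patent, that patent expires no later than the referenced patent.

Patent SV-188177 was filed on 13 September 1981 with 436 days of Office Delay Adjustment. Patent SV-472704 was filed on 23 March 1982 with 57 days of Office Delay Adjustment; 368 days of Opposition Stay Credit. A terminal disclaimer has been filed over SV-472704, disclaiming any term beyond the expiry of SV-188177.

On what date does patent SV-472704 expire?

1997-11-23

Natural term of SV-472704:
  Base: filing + 15 years → 23 March 1997.
  Office Delay Adjustment: +57 days → 19 May 1997.
  Opposition Stay Credit: +368 days → 22 May 1998.
Expiry of referenced patent SV-188177:
  Base: filing + 15 years → 13 September 1996.
  Office Delay Adjustment: +436 days → 23 November 1997.
Terminal disclaimer: SV-472704 expires on the earlier of 22 May 1998 and 23 November 1997.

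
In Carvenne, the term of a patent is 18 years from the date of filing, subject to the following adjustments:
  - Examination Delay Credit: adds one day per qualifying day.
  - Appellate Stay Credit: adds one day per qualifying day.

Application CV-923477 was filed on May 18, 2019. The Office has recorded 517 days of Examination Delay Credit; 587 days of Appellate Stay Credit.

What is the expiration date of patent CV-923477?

May 26, 2040

Base term: filing date + 18 years → 18 May 2037.
Examination Delay Credit: +517 days → 17 October 2038.
Appellate Stay Credit: +587 days → 26 May 2040.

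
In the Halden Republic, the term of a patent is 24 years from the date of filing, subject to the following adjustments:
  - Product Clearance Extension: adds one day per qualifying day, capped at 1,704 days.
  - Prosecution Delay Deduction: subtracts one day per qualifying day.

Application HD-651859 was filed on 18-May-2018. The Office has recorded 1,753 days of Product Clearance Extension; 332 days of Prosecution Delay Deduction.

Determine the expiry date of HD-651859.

Base term: filing date + 24 years → 18 May 2042.
Product Clearance Extension: 1753 days claimed exceeds the 1704-day cap, so +1704 days → 16 January 2047.
Prosecution Delay Deduction: −332 days → 18 February 2046.

February 18, 2046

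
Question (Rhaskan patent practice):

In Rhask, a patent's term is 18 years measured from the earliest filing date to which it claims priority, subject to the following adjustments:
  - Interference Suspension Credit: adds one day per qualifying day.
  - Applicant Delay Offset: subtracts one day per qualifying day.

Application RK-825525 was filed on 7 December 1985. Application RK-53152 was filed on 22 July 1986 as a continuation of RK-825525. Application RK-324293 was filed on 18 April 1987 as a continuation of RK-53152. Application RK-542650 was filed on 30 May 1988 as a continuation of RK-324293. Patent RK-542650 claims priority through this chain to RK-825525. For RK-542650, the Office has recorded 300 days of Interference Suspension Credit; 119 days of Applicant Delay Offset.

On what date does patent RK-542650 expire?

2004-06-05

Earliest priority filing: 7 December 1985.
Base term: 7 December 1985 + 18 years → 7 December 2003.
Interference Suspension Credit: +300 days → 2 October 2004.
Applicant Delay Offset: −119 days → 5 June 2004.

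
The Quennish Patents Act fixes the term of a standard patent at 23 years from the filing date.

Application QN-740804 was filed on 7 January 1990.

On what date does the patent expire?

Filing date + 23 years → 7 January 2013.

2013-01-07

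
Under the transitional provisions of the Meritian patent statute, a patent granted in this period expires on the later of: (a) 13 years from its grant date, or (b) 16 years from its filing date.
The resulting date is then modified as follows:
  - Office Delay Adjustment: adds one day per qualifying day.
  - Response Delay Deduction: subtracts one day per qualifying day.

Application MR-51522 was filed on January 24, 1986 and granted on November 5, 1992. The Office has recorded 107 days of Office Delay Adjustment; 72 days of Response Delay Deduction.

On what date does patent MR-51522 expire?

December 10, 2005

(a) grant + 13 years → 5 November 2005.
(b) filing + 16 years → 24 January 2002.
Later of the two: 5 November 2005.
Office Delay Adjustment: +107 days → 20 February 2006.
Response Delay Deduction: −72 days → 10 December 2005.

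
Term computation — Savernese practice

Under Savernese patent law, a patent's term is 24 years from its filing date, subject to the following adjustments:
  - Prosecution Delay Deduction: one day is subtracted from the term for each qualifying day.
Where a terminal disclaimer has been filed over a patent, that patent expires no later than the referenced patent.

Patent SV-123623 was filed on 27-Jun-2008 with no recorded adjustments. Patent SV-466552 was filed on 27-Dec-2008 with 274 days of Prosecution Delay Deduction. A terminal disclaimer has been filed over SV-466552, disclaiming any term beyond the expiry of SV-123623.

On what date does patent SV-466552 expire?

2032-03-28

Natural term of SV-466552:
  Base: filing + 24 years → 27 December 2032.
  Prosecution Delay Deduction: −274 days → 28 March 2032.
Expiry of referenced patent SV-123623:
  Base: filing + 24 years → 27 June 2032.
Terminal disclaimer: SV-466552 expires on the earlier of 28 March 2032 and 27 June 2032.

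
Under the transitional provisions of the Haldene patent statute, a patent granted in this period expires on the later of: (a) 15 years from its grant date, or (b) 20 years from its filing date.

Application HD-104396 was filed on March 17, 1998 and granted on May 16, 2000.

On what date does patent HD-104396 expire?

2018-03-17

(a) grant + 15 years → 16 May 2015.
(b) filing + 20 years → 17 March 2018.
Later of the two: 17 March 2018.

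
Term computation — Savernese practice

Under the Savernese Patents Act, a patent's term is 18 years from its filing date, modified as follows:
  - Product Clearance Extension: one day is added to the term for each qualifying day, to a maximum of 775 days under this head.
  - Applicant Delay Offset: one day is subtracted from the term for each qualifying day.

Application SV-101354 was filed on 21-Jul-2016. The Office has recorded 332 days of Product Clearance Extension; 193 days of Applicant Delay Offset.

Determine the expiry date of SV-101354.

December 7, 2034

Base term: filing date + 18 years → 21 July 2034.
Product Clearance Extension: 332 days (within the 775-day cap) → +332 days → 18 June 2035.
Applicant Delay Offset: −193 days → 7 December 2034.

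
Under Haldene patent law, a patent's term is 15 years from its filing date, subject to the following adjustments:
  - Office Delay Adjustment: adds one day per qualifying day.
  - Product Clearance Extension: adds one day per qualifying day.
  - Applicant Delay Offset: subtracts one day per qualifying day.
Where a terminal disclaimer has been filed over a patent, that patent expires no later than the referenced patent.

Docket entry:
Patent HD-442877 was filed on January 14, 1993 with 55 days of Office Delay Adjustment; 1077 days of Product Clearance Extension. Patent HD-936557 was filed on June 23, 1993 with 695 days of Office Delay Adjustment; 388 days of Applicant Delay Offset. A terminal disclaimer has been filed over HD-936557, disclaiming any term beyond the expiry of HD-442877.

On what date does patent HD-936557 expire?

April 26, 2009

Natural term of HD-936557:
  Base: filing + 15 years → 23 June 2008.
  Office Delay Adjustment: +695 days → 19 May 2010.
  Applicant Delay Offset: −388 days → 26 April 2009.
Expiry of referenced patent HD-442877:
  Base: filing + 15 years → 14 January 2008.
  Office Delay Adjustment: +55 days → 9 March 2008.
  Product Clearance Extension: +1077 days → 19 February 2011.
Terminal disclaimer: HD-936557 expires on the earlier of 26 April 2009 and 19 February 2011.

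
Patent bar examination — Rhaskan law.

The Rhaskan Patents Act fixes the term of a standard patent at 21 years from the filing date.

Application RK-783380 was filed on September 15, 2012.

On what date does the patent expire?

September 15, 2033

Filing date + 21 years → 15 September 2033.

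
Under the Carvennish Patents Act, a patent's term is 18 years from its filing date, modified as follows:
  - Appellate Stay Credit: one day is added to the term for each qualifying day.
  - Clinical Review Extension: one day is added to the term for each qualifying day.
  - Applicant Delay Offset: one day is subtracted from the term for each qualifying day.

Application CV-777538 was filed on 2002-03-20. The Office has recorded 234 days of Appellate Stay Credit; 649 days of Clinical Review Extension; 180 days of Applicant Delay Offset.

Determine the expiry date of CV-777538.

Base term: filing date + 18 years → 20 March 2020.
Appellate Stay Credit: +234 days → 9 November 2020.
Clinical Review Extension: +649 days → 20 August 2022.
Applicant Delay Offset: −180 days → 21 February 2022.

2022-02-21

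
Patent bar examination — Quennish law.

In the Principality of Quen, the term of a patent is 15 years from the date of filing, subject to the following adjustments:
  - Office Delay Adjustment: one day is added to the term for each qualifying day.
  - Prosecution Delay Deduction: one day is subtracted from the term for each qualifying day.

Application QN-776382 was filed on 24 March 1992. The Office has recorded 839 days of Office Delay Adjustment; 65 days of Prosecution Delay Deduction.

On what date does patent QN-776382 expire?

Base term: filing date + 15 years → 24 March 2007.
Office Delay Adjustment: +839 days → 10 July 2009.
Prosecution Delay Deduction: −65 days → 6 May 2009.

May 6, 2009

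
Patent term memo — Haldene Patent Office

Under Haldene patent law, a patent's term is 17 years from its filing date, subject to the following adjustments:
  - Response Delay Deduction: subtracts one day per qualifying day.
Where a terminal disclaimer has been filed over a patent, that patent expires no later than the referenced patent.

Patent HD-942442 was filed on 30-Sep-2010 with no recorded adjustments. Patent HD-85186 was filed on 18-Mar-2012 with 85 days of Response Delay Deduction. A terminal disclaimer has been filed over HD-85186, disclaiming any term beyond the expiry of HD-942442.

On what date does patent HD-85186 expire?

September 30, 2027

Natural term of HD-85186:
  Base: filing + 17 years → 18 March 2029.
  Response Delay Deduction: −85 days → 23 December 2028.
Expiry of referenced patent HD-942442:
  Base: filing + 17 years → 30 September 2027.
Terminal disclaimer: HD-85186 expires on the earlier of 23 December 2028 and 30 September 2027.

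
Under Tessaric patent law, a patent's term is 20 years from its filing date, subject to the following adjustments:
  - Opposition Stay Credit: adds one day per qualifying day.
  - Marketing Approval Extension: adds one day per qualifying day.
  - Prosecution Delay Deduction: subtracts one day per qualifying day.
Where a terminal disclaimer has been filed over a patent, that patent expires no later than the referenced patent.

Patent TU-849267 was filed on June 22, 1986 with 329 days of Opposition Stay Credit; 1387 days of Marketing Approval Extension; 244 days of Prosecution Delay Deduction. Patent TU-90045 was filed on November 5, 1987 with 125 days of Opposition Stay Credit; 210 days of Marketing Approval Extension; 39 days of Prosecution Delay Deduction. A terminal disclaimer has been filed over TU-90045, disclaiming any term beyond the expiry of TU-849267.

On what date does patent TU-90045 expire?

Natural term of TU-90045:
  Base: filing + 20 years → 5 November 2007.
  Opposition Stay Credit: +125 days → 9 March 2008.
  Marketing Approval Extension: +210 days → 5 October 2008.
  Prosecution Delay Deduction: −39 days → 27 August 2008.
Expiry of referenced patent TU-849267:
  Base: filing + 20 years → 22 June 2006.
  Opposition Stay Credit: +329 days → 17 May 2007.
  Marketing Approval Extension: +1387 days → 4 March 2011.
  Prosecution Delay Deduction: −244 days → 3 July 2010.
Terminal disclaimer: TU-90045 expires on the earlier of 27 August 2008 and 3 July 2010.

August 27, 2008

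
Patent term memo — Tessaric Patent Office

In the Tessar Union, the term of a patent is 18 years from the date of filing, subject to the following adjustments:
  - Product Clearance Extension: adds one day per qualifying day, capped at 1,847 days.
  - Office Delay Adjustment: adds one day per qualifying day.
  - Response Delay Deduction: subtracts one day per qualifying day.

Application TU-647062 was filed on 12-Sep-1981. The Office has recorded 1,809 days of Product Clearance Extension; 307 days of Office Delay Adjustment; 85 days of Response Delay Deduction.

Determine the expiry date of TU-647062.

April 4, 2005

Base term: filing date + 18 years → 12 September 1999.
Product Clearance Extension: 1809 days (within the 1847-day cap) → +1809 days → 25 August 2004.
Office Delay Adjustment: +307 days → 28 June 2005.
Response Delay Deduction: −85 days → 4 April 2005.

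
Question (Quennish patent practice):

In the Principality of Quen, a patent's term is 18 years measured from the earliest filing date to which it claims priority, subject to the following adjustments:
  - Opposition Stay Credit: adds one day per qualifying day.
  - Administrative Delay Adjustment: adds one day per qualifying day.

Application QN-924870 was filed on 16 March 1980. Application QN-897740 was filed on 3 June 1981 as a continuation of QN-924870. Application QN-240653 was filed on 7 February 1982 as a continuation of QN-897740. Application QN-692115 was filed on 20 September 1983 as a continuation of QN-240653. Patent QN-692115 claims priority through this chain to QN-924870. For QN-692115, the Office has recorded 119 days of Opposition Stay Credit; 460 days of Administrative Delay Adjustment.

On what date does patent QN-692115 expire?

Earliest priority filing: 16 March 1980.
Base term: 16 March 1980 + 18 years → 16 March 1998.
Opposition Stay Credit: +119 days → 13 July 1998.
Administrative Delay Adjustment: +460 days → 16 October 1999.

October 16, 1999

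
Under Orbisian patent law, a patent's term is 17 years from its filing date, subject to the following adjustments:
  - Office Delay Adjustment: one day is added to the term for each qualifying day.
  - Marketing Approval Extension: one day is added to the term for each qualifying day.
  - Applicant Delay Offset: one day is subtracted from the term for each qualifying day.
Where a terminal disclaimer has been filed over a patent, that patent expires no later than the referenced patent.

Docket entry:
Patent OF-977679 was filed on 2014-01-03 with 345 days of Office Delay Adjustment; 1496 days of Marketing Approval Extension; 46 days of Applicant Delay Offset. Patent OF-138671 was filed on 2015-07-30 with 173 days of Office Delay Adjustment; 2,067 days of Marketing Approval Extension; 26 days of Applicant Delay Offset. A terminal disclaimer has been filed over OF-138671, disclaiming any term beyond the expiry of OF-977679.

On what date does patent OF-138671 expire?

December 3, 2035

Natural term of OF-138671:
  Base: filing + 17 years → 30 July 2032.
  Office Delay Adjustment: +173 days → 19 January 2033.
  Marketing Approval Extension: +2067 days → 17 September 2038.
  Applicant Delay Offset: −26 days → 22 August 2038.
Expiry of referenced patent OF-977679:
  Base: filing + 17 years → 3 January 2031.
  Office Delay Adjustment: +345 days → 14 December 2031.
  Marketing Approval Extension: +1496 days → 18 January 2036.
  Applicant Delay Offset: −46 days → 3 December 2035.
Terminal disclaimer: OF-138671 expires on the earlier of 22 August 2038 and 3 December 2035.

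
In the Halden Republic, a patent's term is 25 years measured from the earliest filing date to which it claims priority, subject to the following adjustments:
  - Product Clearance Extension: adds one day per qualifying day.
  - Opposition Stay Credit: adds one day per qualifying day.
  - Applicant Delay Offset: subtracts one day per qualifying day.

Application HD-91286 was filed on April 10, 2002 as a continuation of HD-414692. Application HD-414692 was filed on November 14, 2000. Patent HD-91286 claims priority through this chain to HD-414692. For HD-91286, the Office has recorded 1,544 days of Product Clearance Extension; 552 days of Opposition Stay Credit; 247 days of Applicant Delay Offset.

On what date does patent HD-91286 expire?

Earliest priority filing: 14 November 2000.
Base term: 14 November 2000 + 25 years → 14 November 2025.
Product Clearance Extension: +1544 days → 5 February 2030.
Opposition Stay Credit: +552 days → 11 August 2031.
Applicant Delay Offset: −247 days → 7 December 2030.

2030-12-07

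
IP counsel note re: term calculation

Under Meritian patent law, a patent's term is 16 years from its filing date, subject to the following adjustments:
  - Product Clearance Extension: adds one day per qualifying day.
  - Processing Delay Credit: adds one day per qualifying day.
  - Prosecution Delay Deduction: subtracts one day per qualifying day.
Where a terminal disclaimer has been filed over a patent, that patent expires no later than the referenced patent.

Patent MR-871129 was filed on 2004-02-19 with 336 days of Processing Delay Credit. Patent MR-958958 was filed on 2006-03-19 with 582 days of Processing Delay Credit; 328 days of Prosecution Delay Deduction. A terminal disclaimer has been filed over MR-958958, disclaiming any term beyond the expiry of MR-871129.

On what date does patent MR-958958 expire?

Natural term of MR-958958:
  Base: filing + 16 years → 19 March 2022.
  Processing Delay Credit: +582 days → 22 October 2023.
  Prosecution Delay Deduction: −328 days → 28 November 2022.
Expiry of referenced patent MR-871129:
  Base: filing + 16 years → 19 February 2020.
  Processing Delay Credit: +336 days → 20 January 2021.
Terminal disclaimer: MR-958958 expires on the earlier of 28 November 2022 and 20 January 2021.

January 20, 2021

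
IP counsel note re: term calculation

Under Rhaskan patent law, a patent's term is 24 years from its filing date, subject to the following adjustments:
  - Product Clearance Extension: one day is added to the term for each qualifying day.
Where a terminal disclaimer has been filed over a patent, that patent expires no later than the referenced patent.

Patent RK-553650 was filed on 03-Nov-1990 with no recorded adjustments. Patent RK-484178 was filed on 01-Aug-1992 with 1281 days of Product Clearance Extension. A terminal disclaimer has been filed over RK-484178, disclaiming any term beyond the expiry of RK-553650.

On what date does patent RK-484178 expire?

Natural term of RK-484178:
  Base: filing + 24 years → 1 August 2016.
  Product Clearance Extension: +1281 days → 3 February 2020.
Expiry of referenced patent RK-553650:
  Base: filing + 24 years → 3 November 2014.
Terminal disclaimer: RK-484178 expires on the earlier of 3 February 2020 and 3 November 2014.

November 3, 2014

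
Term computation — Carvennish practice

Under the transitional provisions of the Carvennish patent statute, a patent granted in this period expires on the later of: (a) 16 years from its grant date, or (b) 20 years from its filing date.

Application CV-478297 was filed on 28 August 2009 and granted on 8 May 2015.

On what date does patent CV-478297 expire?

(a) grant + 16 years → 8 May 2031.
(b) filing + 20 years → 28 August 2029.
Later of the two: 8 May 2031.

2031-05-08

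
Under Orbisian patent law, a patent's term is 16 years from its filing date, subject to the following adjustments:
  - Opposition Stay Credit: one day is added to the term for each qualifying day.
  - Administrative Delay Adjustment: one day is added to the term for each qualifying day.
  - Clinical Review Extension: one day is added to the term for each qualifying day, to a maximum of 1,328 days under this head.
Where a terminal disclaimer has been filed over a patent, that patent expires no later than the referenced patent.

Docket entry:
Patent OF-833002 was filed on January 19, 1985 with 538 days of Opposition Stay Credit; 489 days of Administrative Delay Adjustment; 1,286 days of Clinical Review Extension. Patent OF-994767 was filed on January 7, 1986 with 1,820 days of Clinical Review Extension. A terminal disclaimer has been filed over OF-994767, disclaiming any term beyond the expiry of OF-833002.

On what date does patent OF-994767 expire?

Natural term of OF-994767:
  Base: filing + 16 years → 7 January 2002.
  Clinical Review Extension: 1820 days claimed exceeds the 1328-day cap, so +1328 days → 27 August 2005.
Expiry of referenced patent OF-833002:
  Base: filing + 16 years → 19 January 2001.
  Opposition Stay Credit: +538 days → 11 July 2002.
  Administrative Delay Adjustment: +489 days → 12 November 2003.
  Clinical Review Extension: 1286 days (within the 1328-day cap) → +1286 days → 21 May 2007.
Terminal disclaimer: OF-994767 expires on the earlier of 27 August 2005 and 21 May 2007.

2005-08-27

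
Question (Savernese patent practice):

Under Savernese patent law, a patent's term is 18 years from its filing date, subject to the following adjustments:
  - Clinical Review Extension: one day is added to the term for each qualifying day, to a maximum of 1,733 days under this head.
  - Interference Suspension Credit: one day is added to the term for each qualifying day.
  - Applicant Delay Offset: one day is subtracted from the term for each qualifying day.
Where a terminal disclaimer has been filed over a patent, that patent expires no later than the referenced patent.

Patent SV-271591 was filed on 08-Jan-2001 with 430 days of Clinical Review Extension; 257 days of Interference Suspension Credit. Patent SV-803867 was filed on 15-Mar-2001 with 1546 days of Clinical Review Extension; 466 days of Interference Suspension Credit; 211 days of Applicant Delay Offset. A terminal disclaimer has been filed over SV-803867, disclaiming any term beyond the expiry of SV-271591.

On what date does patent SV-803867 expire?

Natural term of SV-803867:
  Base: filing + 18 years → 15 March 2019.
  Clinical Review Extension: 1546 days (within the 1733-day cap) → +1546 days → 8 June 2023.
  Interference Suspension Credit: +466 days → 16 September 2024.
  Applicant Delay Offset: −211 days → 18 February 2024.
Expiry of referenced patent SV-271591:
  Base: filing + 18 years → 8 January 2019.
  Clinical Review Extension: 430 days (within the 1733-day cap) → +430 days → 13 March 2020.
  Interference Suspension Credit: +257 days → 25 November 2020.
Terminal disclaimer: SV-803867 expires on the earlier of 18 February 2024 and 25 November 2020.

2020-11-25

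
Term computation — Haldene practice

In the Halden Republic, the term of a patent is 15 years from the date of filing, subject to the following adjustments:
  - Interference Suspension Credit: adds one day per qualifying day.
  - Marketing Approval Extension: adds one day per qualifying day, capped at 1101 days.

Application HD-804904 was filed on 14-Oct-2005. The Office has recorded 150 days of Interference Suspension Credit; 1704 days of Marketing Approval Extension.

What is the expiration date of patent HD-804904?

2024-03-18

Base term: filing date + 15 years → 14 October 2020.
Interference Suspension Credit: +150 days → 13 March 2021.
Marketing Approval Extension: 1704 days claimed exceeds the 1101-day cap, so +1101 days → 18 March 2024.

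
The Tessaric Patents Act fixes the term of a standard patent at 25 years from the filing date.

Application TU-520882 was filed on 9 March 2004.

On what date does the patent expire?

2029-03-09

Filing date + 25 years → 9 March 2029.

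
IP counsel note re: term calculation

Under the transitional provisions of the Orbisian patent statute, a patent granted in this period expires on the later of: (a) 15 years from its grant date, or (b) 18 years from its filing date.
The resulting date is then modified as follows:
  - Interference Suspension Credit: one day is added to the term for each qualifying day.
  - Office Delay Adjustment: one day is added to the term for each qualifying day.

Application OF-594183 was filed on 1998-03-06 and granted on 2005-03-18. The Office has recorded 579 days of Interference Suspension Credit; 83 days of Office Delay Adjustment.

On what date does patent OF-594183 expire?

January 9, 2022

(a) grant + 15 years → 18 March 2020.
(b) filing + 18 years → 6 March 2016.
Later of the two: 18 March 2020.
Interference Suspension Credit: +579 days → 18 October 2021.
Office Delay Adjustment: +83 days → 9 January 2022.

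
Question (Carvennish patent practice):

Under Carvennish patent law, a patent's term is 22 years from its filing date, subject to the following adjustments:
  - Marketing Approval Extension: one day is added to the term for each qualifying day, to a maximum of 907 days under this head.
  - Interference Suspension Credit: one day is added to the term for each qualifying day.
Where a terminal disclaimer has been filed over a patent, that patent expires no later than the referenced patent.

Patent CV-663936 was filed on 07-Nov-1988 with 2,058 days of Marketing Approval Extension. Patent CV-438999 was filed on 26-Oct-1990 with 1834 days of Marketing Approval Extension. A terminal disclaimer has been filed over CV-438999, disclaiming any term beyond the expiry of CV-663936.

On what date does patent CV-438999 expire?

May 2, 2013

Natural term of CV-438999:
  Base: filing + 22 years → 26 October 2012.
  Marketing Approval Extension: 1834 days claimed exceeds the 907-day cap, so +907 days → 21 April 2015.
Expiry of referenced patent CV-663936:
  Base: filing + 22 years → 7 November 2010.
  Marketing Approval Extension: 2058 days claimed exceeds the 907-day cap, so +907 days → 2 May 2013.
Terminal disclaimer: CV-438999 expires on the earlier of 21 April 2015 and 2 May 2013.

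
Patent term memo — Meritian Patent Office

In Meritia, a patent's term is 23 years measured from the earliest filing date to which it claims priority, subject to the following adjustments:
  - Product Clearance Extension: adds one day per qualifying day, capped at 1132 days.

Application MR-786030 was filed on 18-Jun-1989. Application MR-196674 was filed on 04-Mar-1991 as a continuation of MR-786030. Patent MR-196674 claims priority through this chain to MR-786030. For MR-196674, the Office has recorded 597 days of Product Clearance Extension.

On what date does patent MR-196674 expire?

February 5, 2014

Earliest priority filing: 18 June 1989.
Base term: 18 June 1989 + 23 years → 18 June 2012.
Product Clearance Extension: 597 days (within the 1132-day cap) → +597 days → 5 February 2014.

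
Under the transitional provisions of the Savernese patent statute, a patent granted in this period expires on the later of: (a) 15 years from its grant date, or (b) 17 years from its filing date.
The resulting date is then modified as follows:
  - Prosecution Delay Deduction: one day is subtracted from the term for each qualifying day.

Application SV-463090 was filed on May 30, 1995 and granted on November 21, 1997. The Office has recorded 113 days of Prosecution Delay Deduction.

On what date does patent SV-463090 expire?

July 31, 2012

(a) grant + 15 years → 21 November 2012.
(b) filing + 17 years → 30 May 2012.
Later of the two: 21 November 2012.
Prosecution Delay Deduction: −113 days → 31 July 2012.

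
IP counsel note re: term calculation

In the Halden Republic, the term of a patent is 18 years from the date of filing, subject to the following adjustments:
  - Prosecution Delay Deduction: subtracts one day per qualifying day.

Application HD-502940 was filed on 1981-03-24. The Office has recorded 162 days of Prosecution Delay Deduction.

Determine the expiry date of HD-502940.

October 13, 1998

Base term: filing date + 18 years → 24 March 1999.
Prosecution Delay Deduction: −162 days → 13 October 1998.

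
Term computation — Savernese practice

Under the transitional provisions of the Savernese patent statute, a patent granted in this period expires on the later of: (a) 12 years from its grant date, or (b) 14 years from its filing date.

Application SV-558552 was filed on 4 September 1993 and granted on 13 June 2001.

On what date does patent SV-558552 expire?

(a) grant + 12 years → 13 June 2013.
(b) filing + 14 years → 4 September 2007.
Later of the two: 13 June 2013.

June 13, 2013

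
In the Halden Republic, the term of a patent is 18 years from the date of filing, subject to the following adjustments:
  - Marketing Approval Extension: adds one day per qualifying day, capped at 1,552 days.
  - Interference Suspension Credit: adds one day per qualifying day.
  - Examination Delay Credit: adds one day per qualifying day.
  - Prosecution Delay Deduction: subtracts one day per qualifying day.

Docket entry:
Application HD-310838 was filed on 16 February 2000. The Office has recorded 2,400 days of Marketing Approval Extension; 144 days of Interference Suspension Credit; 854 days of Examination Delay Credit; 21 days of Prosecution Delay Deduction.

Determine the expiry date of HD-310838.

2025-01-19

Base term: filing date + 18 years → 16 February 2018.
Marketing Approval Extension: 2400 days claimed exceeds the 1552-day cap, so +1552 days → 18 May 2022.
Interference Suspension Credit: +144 days → 9 October 2022.
Examination Delay Credit: +854 days → 9 February 2025.
Prosecution Delay Deduction: −21 days → 19 January 2025.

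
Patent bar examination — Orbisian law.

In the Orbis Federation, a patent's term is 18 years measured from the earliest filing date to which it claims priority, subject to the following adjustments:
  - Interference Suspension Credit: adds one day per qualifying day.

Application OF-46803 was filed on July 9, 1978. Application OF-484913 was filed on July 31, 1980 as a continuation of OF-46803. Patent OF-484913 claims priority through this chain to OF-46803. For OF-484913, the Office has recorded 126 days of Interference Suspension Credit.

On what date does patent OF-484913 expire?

Earliest priority filing: 9 July 1978.
Base term: 9 July 1978 + 18 years → 9 July 1996.
Interference Suspension Credit: +126 days → 12 November 1996.

November 12, 1996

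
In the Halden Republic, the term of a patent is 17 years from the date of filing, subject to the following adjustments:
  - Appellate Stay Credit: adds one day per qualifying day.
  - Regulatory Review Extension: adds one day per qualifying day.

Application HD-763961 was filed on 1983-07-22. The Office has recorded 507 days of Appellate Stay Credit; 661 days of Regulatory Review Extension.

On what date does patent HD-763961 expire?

October 3, 2003

Base term: filing date + 17 years → 22 July 2000.
Appellate Stay Credit: +507 days → 11 December 2001.
Regulatory Review Extension: +661 days → 3 October 2003.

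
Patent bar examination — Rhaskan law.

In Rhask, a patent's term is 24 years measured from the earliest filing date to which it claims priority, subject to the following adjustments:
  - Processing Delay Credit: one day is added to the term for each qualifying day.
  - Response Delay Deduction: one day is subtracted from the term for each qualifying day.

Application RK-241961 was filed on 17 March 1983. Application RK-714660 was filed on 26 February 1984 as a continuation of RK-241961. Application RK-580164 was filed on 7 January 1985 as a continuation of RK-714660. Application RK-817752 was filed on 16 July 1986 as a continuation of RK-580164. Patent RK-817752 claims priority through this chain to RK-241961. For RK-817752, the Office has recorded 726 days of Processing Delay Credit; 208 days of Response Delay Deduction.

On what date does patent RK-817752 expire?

2008-08-16

Earliest priority filing: 17 March 1983.
Base term: 17 March 1983 + 24 years → 17 March 2007.
Processing Delay Credit: +726 days → 12 March 2009.
Response Delay Deduction: −208 days → 16 August 2008.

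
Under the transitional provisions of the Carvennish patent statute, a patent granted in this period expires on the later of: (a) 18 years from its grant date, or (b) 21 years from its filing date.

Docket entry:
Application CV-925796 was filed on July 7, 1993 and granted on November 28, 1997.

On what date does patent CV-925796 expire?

(a) grant + 18 years → 28 November 2015.
(b) filing + 21 years → 7 July 2014.
Later of the two: 28 November 2015.

2015-11-28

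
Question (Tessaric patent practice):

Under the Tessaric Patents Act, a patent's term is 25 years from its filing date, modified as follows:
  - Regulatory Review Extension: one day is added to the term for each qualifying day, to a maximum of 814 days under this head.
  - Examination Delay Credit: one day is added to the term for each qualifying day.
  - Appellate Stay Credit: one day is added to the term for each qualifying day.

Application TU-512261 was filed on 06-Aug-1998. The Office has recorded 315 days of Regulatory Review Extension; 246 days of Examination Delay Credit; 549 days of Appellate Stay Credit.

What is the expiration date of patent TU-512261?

2026-08-20

Base term: filing date + 25 years → 6 August 2023.
Regulatory Review Extension: 315 days (within the 814-day cap) → +315 days → 16 June 2024.
Examination Delay Credit: +246 days → 17 February 2025.
Appellate Stay Credit: +549 days → 20 August 2026.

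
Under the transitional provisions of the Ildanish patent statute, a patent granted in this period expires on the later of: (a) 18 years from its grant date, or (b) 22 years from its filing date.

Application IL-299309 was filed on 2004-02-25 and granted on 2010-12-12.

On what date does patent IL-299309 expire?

2028-12-12

(a) grant + 18 years → 12 December 2028.
(b) filing + 22 years → 25 February 2026.
Later of the two: 12 December 2028.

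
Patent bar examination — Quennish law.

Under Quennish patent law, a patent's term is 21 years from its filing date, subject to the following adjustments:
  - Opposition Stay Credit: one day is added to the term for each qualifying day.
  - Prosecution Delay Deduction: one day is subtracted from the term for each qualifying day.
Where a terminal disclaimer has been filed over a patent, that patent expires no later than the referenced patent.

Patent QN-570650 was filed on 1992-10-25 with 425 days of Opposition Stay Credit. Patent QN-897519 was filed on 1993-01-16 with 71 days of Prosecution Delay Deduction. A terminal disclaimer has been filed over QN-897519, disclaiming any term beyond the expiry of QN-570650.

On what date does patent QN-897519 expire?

Natural term of QN-897519:
  Base: filing + 21 years → 16 January 2014.
  Prosecution Delay Deduction: −71 days → 6 November 2013.
Expiry of referenced patent QN-570650:
  Base: filing + 21 years → 25 October 2013.
  Opposition Stay Credit: +425 days → 24 December 2014.
Terminal disclaimer: QN-897519 expires on the earlier of 6 November 2013 and 24 December 2014.

November 6, 2013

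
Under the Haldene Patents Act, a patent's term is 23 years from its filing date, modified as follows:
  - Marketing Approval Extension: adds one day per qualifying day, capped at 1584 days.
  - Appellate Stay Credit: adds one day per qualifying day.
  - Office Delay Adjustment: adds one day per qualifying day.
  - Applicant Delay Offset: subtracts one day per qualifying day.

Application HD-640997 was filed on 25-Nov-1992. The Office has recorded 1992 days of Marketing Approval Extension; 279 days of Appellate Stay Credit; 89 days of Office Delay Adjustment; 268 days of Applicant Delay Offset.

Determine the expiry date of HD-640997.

Base term: filing date + 23 years → 25 November 2015.
Marketing Approval Extension: 1992 days claimed exceeds the 1584-day cap, so +1584 days → 27 March 2020.
Appellate Stay Credit: +279 days → 31 December 2020.
Office Delay Adjustment: +89 days → 30 March 2021.
Applicant Delay Offset: −268 days → 5 July 2020.

July 5, 2020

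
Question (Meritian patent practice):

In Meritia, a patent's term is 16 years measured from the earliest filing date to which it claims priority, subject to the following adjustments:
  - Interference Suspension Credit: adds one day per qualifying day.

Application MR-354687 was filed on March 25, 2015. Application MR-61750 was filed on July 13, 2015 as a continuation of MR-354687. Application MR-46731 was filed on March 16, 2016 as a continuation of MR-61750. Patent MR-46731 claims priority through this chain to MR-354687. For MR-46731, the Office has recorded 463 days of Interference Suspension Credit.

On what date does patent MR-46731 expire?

June 30, 2032

Earliest priority filing: 25 March 2015.
Base term: 25 March 2015 + 16 years → 25 March 2031.
Interference Suspension Credit: +463 days → 30 June 2032.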